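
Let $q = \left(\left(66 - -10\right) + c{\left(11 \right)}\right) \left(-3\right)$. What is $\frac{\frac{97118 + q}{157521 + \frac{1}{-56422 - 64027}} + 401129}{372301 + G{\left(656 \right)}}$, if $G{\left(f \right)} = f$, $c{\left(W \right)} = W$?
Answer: $\frac{7610731233310505}{7076205254526096} \approx 1.0755$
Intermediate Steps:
$q = -261$ ($q = \left(\left(66 - -10\right) + 11\right) \left(-3\right) = \left(\left(66 + 10\right) + 11\right) \left(-3\right) = \left(76 + 11\right) \left(-3\right) = 87 \left(-3\right) = -261$)
$\frac{\frac{97118 + q}{157521 + \frac{1}{-56422 - 64027}} + 401129}{372301 + G{\left(656 \right)}} = \frac{\frac{97118 - 261}{157521 + \frac{1}{-56422 - 64027}} + 401129}{372301 + 656} = \frac{\frac{96857}{157521 + \frac{1}{-120449}} + 401129}{372957} = \left(\frac{96857}{157521 - \frac{1}{120449}} + 401129\right) \frac{1}{372957} = \left(\frac{96857}{\frac{18973246928}{120449}} + 401129\right) \frac{1}{372957} = \left(96857 \cdot \frac{120449}{18973246928} + 401129\right) \frac{1}{372957} = \left(\frac{11666328793}{18973246928} + 401129\right) \frac{1}{372957} = \frac{7610731233310505}{18973246928} \cdot \frac{1}{372957} = \frac{7610731233310505}{7076205254526096}$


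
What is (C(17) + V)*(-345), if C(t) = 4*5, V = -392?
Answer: 128340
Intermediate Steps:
C(t) = 20
(C(17) + V)*(-345) = (20 - 392)*(-345) = -372*(-345) = 128340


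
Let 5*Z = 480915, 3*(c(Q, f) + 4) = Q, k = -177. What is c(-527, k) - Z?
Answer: -289088/3 ≈ -96363.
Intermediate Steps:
c(Q, f) = -4 + Q/3
Z = 96183 (Z = (⅕)*480915 = 96183)
c(-527, k) - Z = (-4 + (⅓)*(-527)) - 1*96183 = (-4 - 527/3) - 96183 = -539/3 - 96183 = -289088/3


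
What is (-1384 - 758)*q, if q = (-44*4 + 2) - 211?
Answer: 824670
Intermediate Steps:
q = -385 (q = (-176 + 2) - 211 = -174 - 211 = -385)
(-1384 - 758)*q = (-1384 - 758)*(-385) = -2142*(-385) = 824670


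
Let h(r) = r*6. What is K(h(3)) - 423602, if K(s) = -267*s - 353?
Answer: -428761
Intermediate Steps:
h(r) = 6*r
K(s) = -353 - 267*s
K(h(3)) - 423602 = (-353 - 1602*3) - 423602 = (-353 - 267*18) - 423602 = (-353 - 4806) - 423602 = -5159 - 423602 = -428761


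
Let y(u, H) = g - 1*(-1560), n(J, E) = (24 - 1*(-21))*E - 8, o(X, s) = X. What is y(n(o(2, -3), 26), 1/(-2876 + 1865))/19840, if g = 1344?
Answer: 363/2480 ≈ 0.14637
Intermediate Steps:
n(J, E) = -8 + 45*E (n(J, E) = (24 + 21)*E - 8 = 45*E - 8 = -8 + 45*E)
y(u, H) = 2904 (y(u, H) = 1344 - 1*(-1560) = 1344 + 1560 = 2904)
y(n(o(2, -3), 26), 1/(-2876 + 1865))/19840 = 2904/19840 = 2904*(1/19840) = 363/2480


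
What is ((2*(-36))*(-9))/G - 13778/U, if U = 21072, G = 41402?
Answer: -139195525/218105736 ≈ -0.63820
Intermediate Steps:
((2*(-36))*(-9))/G - 13778/U = ((2*(-36))*(-9))/41402 - 13778/21072 = -72*(-9)*(1/41402) - 13778*1/21072 = 648*(1/41402) - 6889/10536 = 324/20701 - 6889/10536 = -139195525/218105736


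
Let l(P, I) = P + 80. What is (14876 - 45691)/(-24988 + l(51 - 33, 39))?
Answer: 6163/4978 ≈ 1.2380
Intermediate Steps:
l(P, I) = 80 + P
(14876 - 45691)/(-24988 + l(51 - 33, 39)) = (14876 - 45691)/(-24988 + (80 + (51 - 33))) = -30815/(-24988 + (80 + 18)) = -30815/(-24988 + 98) = -30815/(-24890) = -30815*(-1/24890) = 6163/4978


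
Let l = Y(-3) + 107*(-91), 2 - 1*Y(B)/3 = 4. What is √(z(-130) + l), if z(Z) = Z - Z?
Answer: I*√9743 ≈ 98.707*I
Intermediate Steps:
Y(B) = -6 (Y(B) = 6 - 3*4 = 6 - 12 = -6)
z(Z) = 0
l = -9743 (l = -6 + 107*(-91) = -6 - 9737 = -9743)
√(z(-130) + l) = √(0 - 9743) = √(-9743) = I*√9743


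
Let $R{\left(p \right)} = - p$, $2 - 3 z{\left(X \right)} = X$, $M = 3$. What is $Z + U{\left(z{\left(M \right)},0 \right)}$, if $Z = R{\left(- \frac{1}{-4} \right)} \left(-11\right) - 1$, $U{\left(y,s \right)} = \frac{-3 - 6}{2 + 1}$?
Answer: $- \frac{5}{4} \approx -1.25$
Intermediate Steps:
$z{\left(X \right)} = \frac{2}{3} - \frac{X}{3}$
$U{\left(y,s \right)} = -3$ ($U{\left(y,s \right)} = - \frac{9}{3} = \left(-9\right) \frac{1}{3} = -3$)
$Z = \frac{7}{4}$ ($Z = - \frac{-1}{-4} \left(-11\right) - 1 = - \frac{\left(-1\right) \left(-1\right)}{4} \left(-11\right) - 1 = \left(-1\right) \frac{1}{4} \left(-11\right) - 1 = \left(- \frac{1}{4}\right) \left(-11\right) - 1 = \frac{11}{4} - 1 = \frac{7}{4} \approx 1.75$)
$Z + U{\left(z{\left(M \right)},0 \right)} = \frac{7}{4} - 3 = - \frac{5}{4}$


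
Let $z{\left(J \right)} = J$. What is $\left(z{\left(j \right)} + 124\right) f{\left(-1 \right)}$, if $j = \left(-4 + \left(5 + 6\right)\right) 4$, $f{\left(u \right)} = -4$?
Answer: $-608$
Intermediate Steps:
$j = 28$ ($j = \left(-4 + 11\right) 4 = 7 \cdot 4 = 28$)
$\left(z{\left(j \right)} + 124\right) f{\left(-1 \right)} = \left(28 + 124\right) \left(-4\right) = 152 \left(-4\right) = -608$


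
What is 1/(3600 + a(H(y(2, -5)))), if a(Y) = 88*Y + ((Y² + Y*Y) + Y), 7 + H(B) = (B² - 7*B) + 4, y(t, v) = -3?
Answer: 1/7461 ≈ 0.00013403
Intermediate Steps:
H(B) = -3 + B² - 7*B (H(B) = -7 + ((B² - 7*B) + 4) = -7 + (4 + B² - 7*B) = -3 + B² - 7*B)
a(Y) = 2*Y² + 89*Y (a(Y) = 88*Y + ((Y² + Y²) + Y) = 88*Y + (2*Y² + Y) = 88*Y + (Y + 2*Y²) = 2*Y² + 89*Y)
1/(3600 + a(H(y(2, -5)))) = 1/(3600 + (-3 + (-3)² - 7*(-3))*(89 + 2*(-3 + (-3)² - 7*(-3)))) = 1/(3600 + (-3 + 9 + 21)*(89 + 2*(-3 + 9 + 21))) = 1/(3600 + 27*(89 + 2*27)) = 1/(3600 + 27*(89 + 54)) = 1/(3600 + 27*143) = 1/(3600 + 3861) = 1/7461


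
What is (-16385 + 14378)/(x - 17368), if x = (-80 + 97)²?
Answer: 669/5693 ≈ 0.11751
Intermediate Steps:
x = 289 (x = 17² = 289)
(-16385 + 14378)/(x - 17368) = (-16385 + 14378)/(289 - 17368) = -2007/(-17079) = -2007*(-1/17079) = 669/5693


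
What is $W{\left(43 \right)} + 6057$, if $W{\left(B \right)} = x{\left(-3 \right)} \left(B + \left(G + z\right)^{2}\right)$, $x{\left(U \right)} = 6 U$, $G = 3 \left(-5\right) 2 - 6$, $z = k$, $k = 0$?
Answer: $-18045$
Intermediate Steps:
$z = 0$
$G = -36$ ($G = \left(-15\right) 2 - 6 = -30 - 6 = -36$)
$W{\left(B \right)} = -23328 - 18 B$ ($W{\left(B \right)} = 6 \left(-3\right) \left(B + \left(-36 + 0\right)^{2}\right) = - 18 \left(B + \left(-36\right)^{2}\right) = - 18 \left(B + 1296\right) = - 18 \left(1296 + B\right) = -23328 - 18 B$)
$W{\left(43 \right)} + 6057 = \left(-23328 - 774\right) + 6057 = -24102 + 6057 = -18045$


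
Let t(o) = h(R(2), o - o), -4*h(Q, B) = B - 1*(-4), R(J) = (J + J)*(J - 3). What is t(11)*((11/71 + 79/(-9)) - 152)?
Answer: 102638/639 ≈ 160.62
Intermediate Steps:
R(J) = 2*J*(-3 + J) (R(J) = (2*J)*(-3 + J) = 2*J*(-3 + J))
h(Q, B) = -1 - B/4 (h(Q, B) = -(B - 1*(-4))/4 = -(B + 4)/4 = -(4 + B)/4 = -1 - B/4)
t(o) = -1 (t(o) = -1 - (o - o)/4 = -1 - ¼*0 = -1 + 0 = -1)
t(11)*((11/71 + 79/(-9)) - 152) = -((11/71 + 79/(-9)) - 152) = -((11*(1/71) + 79*(-⅑)) - 152) = -((11/71 - 79/9) - 152) = -(-5510/639 - 152) = -1*(-102638/639) = 102638/639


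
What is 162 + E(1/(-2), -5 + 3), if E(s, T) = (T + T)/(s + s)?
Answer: 166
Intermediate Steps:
E(s, T) = T/s (E(s, T) = (2*T)/((2*s)) = (2*T)*(1/(2*s)) = T/s)
162 + E(1/(-2), -5 + 3) = 162 + (-5 + 3)/(1/(-2)) = 162 - 2/(-1/2) = 162 - 2*(-2) = 162 + 4 = 166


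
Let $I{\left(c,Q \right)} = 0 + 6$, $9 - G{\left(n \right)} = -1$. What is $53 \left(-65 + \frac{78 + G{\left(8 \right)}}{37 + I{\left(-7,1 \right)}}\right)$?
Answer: $- \frac{143471}{43} \approx -3336.5$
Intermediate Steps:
$G{\left(n \right)} = 10$ ($G{\left(n \right)} = 9 - -1 = 9 + 1 = 10$)
$I{\left(c,Q \right)} = 6$
$53 \left(-65 + \frac{78 + G{\left(8 \right)}}{37 + I{\left(-7,1 \right)}}\right) = 53 \left(-65 + \frac{78 + 10}{37 + 6}\right) = 53 \left(-65 + \frac{88}{43}\right) = 53 \left(- \frac{2707}{43}\right) = - \frac{143471}{43}$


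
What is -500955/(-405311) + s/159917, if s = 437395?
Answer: 257392225580/64816119187 ≈ 3.9711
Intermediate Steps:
-500955/(-405311) + s/159917 = -500955/(-405311) + 437395/159917 = -500955*(-1/405311) + 437395*(1/159917) = 500955/405311 + 437395/159917 = 257392225580/64816119187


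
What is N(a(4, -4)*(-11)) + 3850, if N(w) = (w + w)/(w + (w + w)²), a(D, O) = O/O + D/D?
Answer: 334948/87 ≈ 3850.0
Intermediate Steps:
a(D, O) = 2 (a(D, O) = 1 + 1 = 2)
N(w) = 2*w/(w + 4*w²) (N(w) = (2*w)/(w + (2*w)²) = (2*w)/(w + 4*w²) = 2*w/(w + 4*w²))
N(a(4, -4)*(-11)) + 3850 = 2/(1 + 4*(2*(-11))) + 3850 = 2/(1 + 4*(-22)) + 3850 = 2/(1 - 88) + 3850 = 2/(-87) + 3850 = 2*(-1/87) + 3850 = -2/87 + 3850 = 334948/87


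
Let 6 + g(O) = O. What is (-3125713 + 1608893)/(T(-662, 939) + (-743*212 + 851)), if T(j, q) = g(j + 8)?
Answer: 303364/31465 ≈ 9.6413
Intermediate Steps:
g(O) = -6 + O
T(j, q) = 2 + j (T(j, q) = -6 + (j + 8) = -6 + (8 + j) = 2 + j)
(-3125713 + 1608893)/(T(-662, 939) + (-743*212 + 851)) = (-3125713 + 1608893)/((2 - 662) + (-743*212 + 851)) = -1516820/(-660 + (-157516 + 851)) = -1516820/(-660 - 156665) = -1516820/(-157325) = -1516820*(-1/157325) = 303364/31465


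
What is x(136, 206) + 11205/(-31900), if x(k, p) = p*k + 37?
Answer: 178975899/6380 ≈ 28053.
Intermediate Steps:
x(k, p) = 37 + k*p (x(k, p) = k*p + 37 = 37 + k*p)
x(136, 206) + 11205/(-31900) = (37 + 136*206) + 11205/(-31900) = (37 + 28016) + 11205*(-1/31900) = 28053 - 2241/6380 = 178975899/6380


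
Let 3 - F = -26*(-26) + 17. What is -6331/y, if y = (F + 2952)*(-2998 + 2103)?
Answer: 487/155730 ≈ 0.0031272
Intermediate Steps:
F = -690 (F = 3 - (-26*(-26) + 17) = 3 - (676 + 17) = 3 - 1*693 = 3 - 693 = -690)
y = -2024490 (y = (-690 + 2952)*(-2998 + 2103) = 2262*(-895) = -2024490)
-6331/y = -6331/(-2024490) = -6331*(-1/2024490) = 487/155730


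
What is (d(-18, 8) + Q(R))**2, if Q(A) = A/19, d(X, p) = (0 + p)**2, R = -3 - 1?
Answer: 1468944/361 ≈ 4069.1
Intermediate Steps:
R = -4
d(X, p) = p**2
Q(A) = A/19 (Q(A) = A*(1/19) = A/19)
(d(-18, 8) + Q(R))**2 = (8**2 + (1/19)*(-4))**2 = (64 - 4/19)**2 = (1212/19)**2 = 1468944/361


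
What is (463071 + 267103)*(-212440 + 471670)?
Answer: 189283006020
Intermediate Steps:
(463071 + 267103)*(-212440 + 471670) = 730174*259230 = 189283006020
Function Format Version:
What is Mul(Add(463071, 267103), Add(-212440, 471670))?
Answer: 189283006020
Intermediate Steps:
Mul(Add(463071, 267103), Add(-212440, 471670)) = Mul(730174, 259230) = 189283006020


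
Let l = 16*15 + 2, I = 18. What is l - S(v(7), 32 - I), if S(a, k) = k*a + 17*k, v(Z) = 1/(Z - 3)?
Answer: 1/2 ≈ 0.50000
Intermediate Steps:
l = 242 (l = 240 + 2 = 242)
v(Z) = 1/(-3 + Z)
S(a, k) = 17*k + a*k (S(a, k) = a*k + 17*k = 17*k + a*k)
l - S(v(7), 32 - I) = 242 - (32 - 1*18)*(17 + 1/(-3 + 7)) = 242 - (32 - 18)*(17 + 1/4) = 242 - 14*(17 + 1/4) = 242 - 14*69/4 = 242 - 1*483/2 = 242 - 483/2 = 1/2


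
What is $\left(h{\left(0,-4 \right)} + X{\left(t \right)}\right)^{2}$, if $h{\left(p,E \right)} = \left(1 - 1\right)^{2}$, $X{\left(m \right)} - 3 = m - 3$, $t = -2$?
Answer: $4$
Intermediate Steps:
$X{\left(m \right)} = m$ ($X{\left(m \right)} = 3 + \left(m - 3\right) = 3 + \left(-3 + m\right) = m$)
$h{\left(p,E \right)} = 0$ ($h{\left(p,E \right)} = 0^{2} = 0$)
$\left(h{\left(0,-4 \right)} + X{\left(t \right)}\right)^{2} = \left(0 - 2\right)^{2} = \left(-2\right)^{2} = 4$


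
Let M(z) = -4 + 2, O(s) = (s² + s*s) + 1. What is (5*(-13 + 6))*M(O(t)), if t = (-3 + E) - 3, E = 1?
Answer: 70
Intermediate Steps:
t = -5 (t = (-3 + 1) - 3 = -2 - 3 = -5)
O(s) = 1 + 2*s² (O(s) = (s² + s²) + 1 = 2*s² + 1 = 1 + 2*s²)
M(z) = -2
(5*(-13 + 6))*M(O(t)) = (5*(-13 + 6))*(-2) = (5*(-7))*(-2) = -35*(-2) = 70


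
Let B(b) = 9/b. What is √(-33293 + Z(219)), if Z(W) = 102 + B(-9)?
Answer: 6*I*√922 ≈ 182.19*I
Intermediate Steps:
Z(W) = 101 (Z(W) = 102 + 9/(-9) = 102 + 9*(-⅑) = 102 - 1 = 101)
√(-33293 + Z(219)) = √(-33293 + 101) = √(-33192) = 6*I*√922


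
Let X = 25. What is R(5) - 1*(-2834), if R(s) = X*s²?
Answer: 3459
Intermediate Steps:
R(s) = 25*s²
R(5) - 1*(-2834) = 25*5² - 1*(-2834) = 25*25 + 2834 = 625 + 2834 = 3459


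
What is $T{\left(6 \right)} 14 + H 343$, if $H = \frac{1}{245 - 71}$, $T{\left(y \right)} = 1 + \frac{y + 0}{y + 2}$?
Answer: $\frac{2303}{87} \approx 26.471$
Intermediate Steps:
$T{\left(y \right)} = 1 + \frac{y}{2 + y}$
$H = \frac{1}{174}$ ($H = \frac{1}{245 - 71} = \frac{1}{174} \approx 0.0057471$)
$T{\left(6 \right)} 14 + H 343 = \frac{2 \left(1 + 6\right)}{2 + 6} \cdot 14 + \frac{1}{174} \cdot 343 = 2 \cdot \frac{1}{8} \cdot 7 \cdot 14 + \frac{343}{174} = \frac{7}{4} \cdot 14 + \frac{343}{174} = \frac{49}{2} + \frac{343}{174} = \frac{2303}{87}$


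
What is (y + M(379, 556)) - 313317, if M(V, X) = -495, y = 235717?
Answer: -78095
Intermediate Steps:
(y + M(379, 556)) - 313317 = (235717 - 495) - 313317 = 235222 - 313317 = -78095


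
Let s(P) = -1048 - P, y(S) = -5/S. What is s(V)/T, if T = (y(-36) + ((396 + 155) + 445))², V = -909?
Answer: -180144/1286011321 ≈ -0.00014008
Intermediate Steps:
T = 1286011321/1296 (T = (-5/(-36) + ((396 + 155) + 445))² = (-5*(-1/36) + (551 + 445))² = (5/36 + 996)² = (35861/36)² = 1286011321/1296 ≈ 9.9229e+5)
s(V)/T = (-1048 - 1*(-909))/(1286011321/1296) = (-1048 + 909)*(1296/1286011321) = -139*1296/1286011321 = -180144/1286011321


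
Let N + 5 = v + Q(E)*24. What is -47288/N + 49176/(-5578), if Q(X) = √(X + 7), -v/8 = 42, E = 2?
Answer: 125272060/750241 ≈ 166.98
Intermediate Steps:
v = -336 (v = -8*42 = -336)
Q(X) = √(7 + X)
N = -269 (N = -5 + (-336 + √(7 + 2)*24) = -5 + (-336 + √9*24) = -5 + (-336 + 3*24) = -5 + (-336 + 72) = -5 - 264 = -269)
-47288/N + 49176/(-5578) = -47288/(-269) + 49176/(-5578) = -47288*(-1/269) + 49176*(-1/5578) = 47288/269 - 24588/2789 = 125272060/750241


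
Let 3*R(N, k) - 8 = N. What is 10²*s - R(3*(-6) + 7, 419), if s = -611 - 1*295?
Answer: -90599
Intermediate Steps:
R(N, k) = 8/3 + N/3
s = -906 (s = -611 - 295 = -906)
10²*s - R(3*(-6) + 7, 419) = 10²*(-906) - (8/3 + (3*(-6) + 7)/3) = 100*(-906) - (8/3 + (-18 + 7)/3) = -90600 - (8/3 + (⅓)*(-11)) = -90600 - (8/3 - 11/3) = -90600 - 1*(-1) = -90600 + 1 = -90599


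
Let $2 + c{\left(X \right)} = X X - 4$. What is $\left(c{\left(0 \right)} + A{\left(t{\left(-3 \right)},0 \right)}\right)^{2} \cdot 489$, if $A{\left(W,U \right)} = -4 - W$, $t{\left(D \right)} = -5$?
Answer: $12225$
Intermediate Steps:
$c{\left(X \right)} = -6 + X^{2}$ ($c{\left(X \right)} = -2 + \left(X X - 4\right) = -2 + \left(X^{2} - 4\right) = -2 + \left(-4 + X^{2}\right) = -6 + X^{2}$)
$\left(c{\left(0 \right)} + A{\left(t{\left(-3 \right)},0 \right)}\right)^{2} \cdot 489 = \left(\left(-6 + 0^{2}\right) - -1\right)^{2} \cdot 489 = \left(\left(-6 + 0\right) + \left(-4 + 5\right)\right)^{2} \cdot 489 = \left(-6 + 1\right)^{2} \cdot 489 = \left(-5\right)^{2} \cdot 489 = 25 \cdot 489 = 12225$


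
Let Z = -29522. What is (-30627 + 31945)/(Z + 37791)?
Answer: 1318/8269 ≈ 0.15939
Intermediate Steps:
(-30627 + 31945)/(Z + 37791) = (-30627 + 31945)/(-29522 + 37791) = 1318/8269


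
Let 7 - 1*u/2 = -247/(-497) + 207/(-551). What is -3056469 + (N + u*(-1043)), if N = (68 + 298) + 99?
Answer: -120115278362/39121 ≈ -3.0704e+6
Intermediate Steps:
u = 3767422/273847 (u = 14 - 2*(-247/(-497) + 207/(-551)) = 14 - 2*(-247*(-1/497) + 207*(-1/551)) = 14 - 2*(247/497 - 207/551) = 14 - 2*33218/273847 = 14 - 66436/273847 = 3767422/273847 ≈ 13.757)
N = 465 (N = 366 + 99 = 465)
-3056469 + (N + u*(-1043)) = -3056469 + (465 + (3767422/273847)*(-1043)) = -3056469 + (465 - 561345878/39121) = -3056469 - 543154613/39121 = -120115278362/39121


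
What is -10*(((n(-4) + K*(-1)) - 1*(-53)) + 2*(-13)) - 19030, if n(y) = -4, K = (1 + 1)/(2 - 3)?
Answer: -19280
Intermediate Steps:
K = -2 (K = 2/(-1) = 2*(-1) = -2)
-10*(((n(-4) + K*(-1)) - 1*(-53)) + 2*(-13)) - 19030 = -10*(((-4 - 2*(-1)) - 1*(-53)) + 2*(-13)) - 19030 = -10*(((-4 + 2) + 53) - 26) - 19030 = -10*((-2 + 53) - 26) - 19030 = -10*(51 - 26) - 19030 = -10*25 - 19030 = -250 - 19030 = -19280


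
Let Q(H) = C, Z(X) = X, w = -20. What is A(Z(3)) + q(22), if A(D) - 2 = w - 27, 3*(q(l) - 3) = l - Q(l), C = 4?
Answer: -36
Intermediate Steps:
Q(H) = 4
q(l) = 5/3 + l/3 (q(l) = 3 + (l - 1*4)/3 = 3 + (l - 4)/3 = 3 + (-4 + l)/3 = 3 + (-4/3 + l/3) = 5/3 + l/3)
A(D) = -45 (A(D) = 2 + (-20 - 27) = 2 - 47 = -45)
A(Z(3)) + q(22) = -45 + (5/3 + (1/3)*22) = -45 + (5/3 + 22/3) = -45 + 9 = -36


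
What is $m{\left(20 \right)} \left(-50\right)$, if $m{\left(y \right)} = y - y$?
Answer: $0$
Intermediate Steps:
$m{\left(y \right)} = 0$
$m{\left(20 \right)} \left(-50\right) = 0 \left(-50\right) = 0$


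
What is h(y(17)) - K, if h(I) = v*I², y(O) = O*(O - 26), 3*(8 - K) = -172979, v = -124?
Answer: -8881151/3 ≈ -2.9604e+6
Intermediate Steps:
K = 173003/3 (K = 8 - ⅓*(-172979) = 8 + 172979/3 = 173003/3 ≈ 57668.)
y(O) = O*(-26 + O)
h(I) = -124*I²
h(y(17)) - K = -124*289*(-26 + 17)² - 1*173003/3 = -124*(17*(-9))² - 173003/3 = -124*(-153)² - 173003/3 = -124*23409 - 173003/3 = -2902716 - 173003/3 = -8881151/3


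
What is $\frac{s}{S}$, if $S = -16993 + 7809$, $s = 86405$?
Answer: $- \frac{86405}{9184} \approx -9.4082$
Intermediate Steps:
$S = -9184$
$\frac{s}{S} = \frac{86405}{-9184} = 86405 \left(- \frac{1}{9184}\right) = - \frac{86405}{9184}$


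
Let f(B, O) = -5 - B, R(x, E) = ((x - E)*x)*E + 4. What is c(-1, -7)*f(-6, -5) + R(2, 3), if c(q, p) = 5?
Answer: 3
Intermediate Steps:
R(x, E) = 4 + E*x*(x - E) (R(x, E) = (x*(x - E))*E + 4 = E*x*(x - E) + 4 = 4 + E*x*(x - E))
c(-1, -7)*f(-6, -5) + R(2, 3) = 5*(-5 - 1*(-6)) + (4 + 3*2² - 1*2*3²) = 5*(-5 + 6) + (4 + 3*4 - 1*2*9) = 5*1 + (4 + 12 - 18) = 5 - 2 = 3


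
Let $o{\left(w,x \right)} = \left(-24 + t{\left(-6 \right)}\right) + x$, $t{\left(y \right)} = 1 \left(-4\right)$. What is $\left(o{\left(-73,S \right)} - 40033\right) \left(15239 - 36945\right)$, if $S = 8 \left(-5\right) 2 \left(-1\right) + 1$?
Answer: $867805880$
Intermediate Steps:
$t{\left(y \right)} = -4$
$S = 81$ ($S = 8 \left(\left(-10\right) \left(-1\right)\right) + 1 = 8 \cdot 10 + 1 = 80 + 1 = 81$)
$o{\left(w,x \right)} = -28 + x$ ($o{\left(w,x \right)} = \left(-24 - 4\right) + x = -28 + x$)
$\left(o{\left(-73,S \right)} - 40033\right) \left(15239 - 36945\right) = \left(\left(-28 + 81\right) - 40033\right) \left(15239 - 36945\right) = \left(53 - 40033\right) \left(-21706\right) = \left(-39980\right) \left(-21706\right) = 867805880$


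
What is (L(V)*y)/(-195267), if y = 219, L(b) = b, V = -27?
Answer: 1971/65089 ≈ 0.030282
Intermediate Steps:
(L(V)*y)/(-195267) = -27*219/(-195267) = -5913*(-1/195267) = 1971/65089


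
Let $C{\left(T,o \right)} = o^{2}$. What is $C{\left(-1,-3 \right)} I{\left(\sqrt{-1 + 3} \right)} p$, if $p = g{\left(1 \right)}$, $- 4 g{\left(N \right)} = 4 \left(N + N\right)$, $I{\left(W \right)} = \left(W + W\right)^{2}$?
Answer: $-144$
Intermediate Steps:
$I{\left(W \right)} = 4 W^{2}$ ($I{\left(W \right)} = \left(2 W\right)^{2} = 4 W^{2}$)
$g{\left(N \right)} = - 2 N$ ($g{\left(N \right)} = - \frac{4 \left(N + N\right)}{4} = - \frac{4 \cdot 2 N}{4} = - \frac{8 N}{4} = - 2 N$)
$p = -2$ ($p = \left(-2\right) 1 = -2$)
$C{\left(-1,-3 \right)} I{\left(\sqrt{-1 + 3} \right)} p = \left(-3\right)^{2} \cdot 4 \left(\sqrt{-1 + 3}\right)^{2} \left(-2\right) = 9 \cdot 4 \left(\sqrt{2}\right)^{2} \left(-2\right) = 9 \cdot 4 \cdot 2 \left(-2\right) = 9 \cdot 8 \left(-2\right) = 72 \left(-2\right) = -144$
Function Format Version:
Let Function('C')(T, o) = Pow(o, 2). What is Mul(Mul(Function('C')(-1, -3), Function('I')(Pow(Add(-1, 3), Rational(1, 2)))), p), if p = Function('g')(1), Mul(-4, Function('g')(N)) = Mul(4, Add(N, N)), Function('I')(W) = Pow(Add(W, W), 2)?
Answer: -144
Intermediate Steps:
Function('I')(W) = Mul(4, Pow(W, 2)) (Function('I')(W) = Pow(Mul(2, W), 2) = Mul(4, Pow(W, 2)))
Function('g')(N) = Mul(-2, N) (Function('g')(N) = Mul(Rational(-1, 4), Mul(4, Add(N, N))) = Mul(Rational(-1, 4), Mul(4, Mul(2, N))) = Mul(Rational(-1, 4), Mul(8, N)) = Mul(-2, N))
p = -2 (p = Mul(-2, 1) = -2)
Mul(Mul(Function('C')(-1, -3), Function('I')(Pow(Add(-1, 3), Rational(1, 2)))), p) = Mul(Mul(Pow(-3, 2), Mul(4, Pow(Pow(Add(-1, 3), Rational(1, 2)), 2))), -2) = Mul(Mul(9, Mul(4, Pow(Pow(2, Rational(1, 2)), 2))), -2) = Mul(Mul(9, Mul(4, 2)), -2) = Mul(Mul(9, 8), -2) = Mul(72, -2) = -144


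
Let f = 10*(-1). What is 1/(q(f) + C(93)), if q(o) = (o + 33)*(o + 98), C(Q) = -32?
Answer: 1/1992 ≈ 0.00050201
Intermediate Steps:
f = -10
q(o) = (33 + o)*(98 + o)
1/(q(f) + C(93)) = 1/((3234 + (-10)² + 131*(-10)) - 32) = 1/((3234 + 100 - 1310) - 32) = 1/(2024 - 32) = 1/1992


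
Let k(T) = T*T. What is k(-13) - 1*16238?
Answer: -16069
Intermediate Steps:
k(T) = T²
k(-13) - 1*16238 = (-13)² - 1*16238 = 169 - 16238 = -16069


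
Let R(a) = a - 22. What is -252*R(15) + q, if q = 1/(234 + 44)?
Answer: 490393/278 ≈ 1764.0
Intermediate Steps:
q = 1/278 ≈ 0.0035971
R(a) = -22 + a
-252*R(15) + q = -252*(-22 + 15) + 1/278 = -252*(-7) + 1/278 = 1764 + 1/278 = 490393/278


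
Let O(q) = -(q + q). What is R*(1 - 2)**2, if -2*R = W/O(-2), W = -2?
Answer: 1/4 ≈ 0.25000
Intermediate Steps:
O(q) = -2*q
R = 1/4 (R = -(-1)/((-2*(-2))) = -(-1)/4 = -1/2*(-1/2) = 1/4 ≈ 0.25000)
R*(1 - 2)**2 = (1 - 2)**2/4 = (1/4)*(-1)**2 = (1/4)*1 = 1/4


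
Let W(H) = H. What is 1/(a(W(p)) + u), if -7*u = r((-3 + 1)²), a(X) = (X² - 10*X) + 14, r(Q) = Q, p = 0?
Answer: 7/94 ≈ 0.074468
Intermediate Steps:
a(X) = 14 + X² - 10*X
u = -4/7 (u = -(-3 + 1)²/7 = -⅐*(-2)² = -⅐*4 = -4/7 ≈ -0.57143)
1/(a(W(p)) + u) = 1/((14 + 0² - 10*0) - 4/7) = 1/((14 + 0 + 0) - 4/7) = 1/(14 - 4/7) = 1/(94/7) = 7/94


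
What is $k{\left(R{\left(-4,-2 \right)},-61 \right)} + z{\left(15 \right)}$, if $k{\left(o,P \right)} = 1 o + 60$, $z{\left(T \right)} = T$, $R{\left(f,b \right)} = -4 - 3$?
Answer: $68$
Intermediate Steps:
$R{\left(f,b \right)} = -7$
$k{\left(o,P \right)} = 60 + o$ ($k{\left(o,P \right)} = o + 60 = 60 + o$)
$k{\left(R{\left(-4,-2 \right)},-61 \right)} + z{\left(15 \right)} = \left(60 - 7\right) + 15 = 53 + 15 = 68$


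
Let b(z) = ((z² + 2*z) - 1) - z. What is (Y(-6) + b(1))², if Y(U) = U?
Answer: 25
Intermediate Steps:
b(z) = -1 + z + z² (b(z) = (-1 + z² + 2*z) - z = -1 + z + z²)
(Y(-6) + b(1))² = (-6 + (-1 + 1 + 1²))² = (-6 + (-1 + 1 + 1))² = (-6 + 1)² = (-5)² = 25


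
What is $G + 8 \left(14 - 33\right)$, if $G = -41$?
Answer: $-193$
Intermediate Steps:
$G + 8 \left(14 - 33\right) = -41 + 8 \left(14 - 33\right) = -41 + 8 \left(-19\right) = -41 - 152 = -193$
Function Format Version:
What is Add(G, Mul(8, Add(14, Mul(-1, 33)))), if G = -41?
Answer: -193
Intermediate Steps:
Add(G, Mul(8, Add(14, Mul(-1, 33)))) = Add(-41, Mul(8, Add(14, Mul(-1, 33)))) = Add(-41, Mul(8, Add(14, -33))) = Add(-41, Mul(8, -19)) = Add(-41, -152) = -193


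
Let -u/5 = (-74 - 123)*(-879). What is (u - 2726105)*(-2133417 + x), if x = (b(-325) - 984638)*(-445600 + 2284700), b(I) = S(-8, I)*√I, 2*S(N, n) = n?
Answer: 6504427898157126640 + 5367293808500000*I*√13 ≈ 6.5044e+18 + 1.9352e+16*I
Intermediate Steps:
S(N, n) = n/2
b(I) = I^(3/2)/2 (b(I) = (I/2)*√I = I^(3/2)/2)
u = -865815 (u = -5*(-74 - 123)*(-879) = -(-985)*(-879) = -5*173163 = -865815)
x = -1810847745800 - 1494268750*I*√13 (x = ((-325)^(3/2)/2 - 984638)*(-445600 + 2284700) = ((-1625*I*√13)/2 - 984638)*1839100 = (-1625*I*√13/2 - 984638)*1839100 = (-984638 - 1625*I*√13/2)*1839100 = -1810847745800 - 1494268750*I*√13 ≈ -1.8108e+12 - 5.3877e+9*I)
(u - 2726105)*(-2133417 + x) = (-865815 - 2726105)*(-2133417 + (-1810847745800 - 1494268750*I*√13)) = -3591920*(-1810849879217 - 1494268750*I*√13) = 6504427898157126640 + 5367293808500000*I*√13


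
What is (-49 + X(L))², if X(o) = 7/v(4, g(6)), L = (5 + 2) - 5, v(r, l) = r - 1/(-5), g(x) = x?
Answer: 20164/9 ≈ 2240.4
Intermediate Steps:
v(r, l) = ⅕ + r (v(r, l) = r - 1*(-⅕) = r + ⅕ = ⅕ + r)
L = 2 (L = 7 - 5 = 2)
X(o) = 5/3 (X(o) = 7/(⅕ + 4) = 7/(21/5) = 7*(5/21) = 5/3)
(-49 + X(L))² = (-49 + 5/3)² = (-142/3)² = 20164/9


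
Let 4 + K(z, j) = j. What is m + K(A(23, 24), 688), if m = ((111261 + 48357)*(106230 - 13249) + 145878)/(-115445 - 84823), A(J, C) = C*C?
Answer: -1225383652/16689 ≈ -73425.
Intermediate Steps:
A(J, C) = C²
K(z, j) = -4 + j
m = -1236798928/16689 (m = (159618*92981 + 145878)/(-200268) = (14841441258 + 145878)*(-1/200268) = 14841587136*(-1/200268) = -1236798928/16689 ≈ -74109.)
m + K(A(23, 24), 688) = -1236798928/16689 + (-4 + 688) = -1236798928/16689 + 684 = -1225383652/16689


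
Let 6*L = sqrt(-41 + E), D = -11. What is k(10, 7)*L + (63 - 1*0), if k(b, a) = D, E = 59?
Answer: 63 - 11*sqrt(2)/2 ≈ 55.222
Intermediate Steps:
k(b, a) = -11
L = sqrt(2)/2 (L = sqrt(-41 + 59)/6 = sqrt(18)/6 = (3*sqrt(2))/6 = sqrt(2)/2 ≈ 0.70711)
k(10, 7)*L + (63 - 1*0) = -11*sqrt(2)/2 + (63 - 1*0) = -11*sqrt(2)/2 + (63 + 0) = -11*sqrt(2)/2 + 63 = 63 - 11*sqrt(2)/2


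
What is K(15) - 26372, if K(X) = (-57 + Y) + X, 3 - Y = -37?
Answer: -26374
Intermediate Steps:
Y = 40 (Y = 3 - 1*(-37) = 3 + 37 = 40)
K(X) = -17 + X (K(X) = (-57 + 40) + X = -17 + X)
K(15) - 26372 = (-17 + 15) - 26372 = -2 - 26372 = -26374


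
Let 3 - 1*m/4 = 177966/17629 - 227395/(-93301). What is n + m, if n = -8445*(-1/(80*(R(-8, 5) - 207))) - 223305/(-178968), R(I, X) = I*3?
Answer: -564214923674903493/15110847658802896 ≈ -37.338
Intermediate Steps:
R(I, X) = 3*I
n = 7264699/9187024 (n = -8445*(-1/(80*(3*(-8) - 207))) - 223305/(-178968) = -8445*(-1/(80*(-24 - 207))) - 223305*(-1/178968) = -8445/((-80*(-231))) + 74435/59656 = -8445/18480 + 74435/59656 = -8445*1/18480 + 74435/59656 = -563/1232 + 74435/59656 = 7264699/9187024 ≈ 0.79076)
m = -62714968936/1644803329 (m = 12 - 4*(177966/17629 - 227395/(-93301)) = 12 - 4*(177966*(1/17629) - 227395*(-1/93301)) = 12 - 4*(177966/17629 + 227395/93301) = 12 - 4*20613152221/1644803329 = 12 - 82452608884/1644803329 = -62714968936/1644803329 ≈ -38.129)
n + m = 7264699/9187024 - 62714968936/1644803329 = -564214923674903493/15110847658802896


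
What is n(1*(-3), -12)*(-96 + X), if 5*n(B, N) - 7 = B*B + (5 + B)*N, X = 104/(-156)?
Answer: 464/3 ≈ 154.67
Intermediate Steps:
X = -⅔ (X = 104*(-1/156) = -⅔ ≈ -0.66667)
n(B, N) = 7/5 + B²/5 + N*(5 + B)/5 (n(B, N) = 7/5 + (B*B + (5 + B)*N)/5 = 7/5 + (B² + N*(5 + B))/5 = 7/5 + (B²/5 + N*(5 + B)/5) = 7/5 + B²/5 + N*(5 + B)/5)
n(1*(-3), -12)*(-96 + X) = (7/5 - 12 + (1*(-3))²/5 + (⅕)*(1*(-3))*(-12))*(-96 - ⅔) = (7/5 - 12 + (⅕)*(-3)² + (⅕)*(-3)*(-12))*(-290/3) = (7/5 - 12 + (⅕)*9 + 36/5)*(-290/3) = (7/5 - 12 + 9/5 + 36/5)*(-290/3) = -8/5*(-290/3) = 464/3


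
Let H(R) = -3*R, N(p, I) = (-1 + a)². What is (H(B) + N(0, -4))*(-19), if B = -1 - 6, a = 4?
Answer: -570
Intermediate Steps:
B = -7
N(p, I) = 9 (N(p, I) = (-1 + 4)² = 3² = 9)
(H(B) + N(0, -4))*(-19) = (-3*(-7) + 9)*(-19) = (21 + 9)*(-19) = 30*(-19) = -570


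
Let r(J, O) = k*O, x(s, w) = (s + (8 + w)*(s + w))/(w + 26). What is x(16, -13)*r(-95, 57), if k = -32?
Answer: -1824/13 ≈ -140.31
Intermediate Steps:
x(s, w) = (s + (8 + w)*(s + w))/(26 + w)
r(J, O) = -32*O
x(16, -13)*r(-95, 57) = (((-13)² + 8*(-13) + 9*16 + 16*(-13))/(26 - 13))*(-32*57) = ((169 - 104 + 144 - 208)/13)*(-1824) = ((1/13)*1)*(-1824) = (1/13)*(-1824) = -1824/13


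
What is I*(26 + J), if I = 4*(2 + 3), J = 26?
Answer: 1040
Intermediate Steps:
I = 20 (I = 4*5 = 20)
I*(26 + J) = 20*(26 + 26) = 20*52 = 1040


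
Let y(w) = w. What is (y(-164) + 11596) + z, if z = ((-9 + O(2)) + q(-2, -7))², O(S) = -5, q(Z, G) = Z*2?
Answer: 11756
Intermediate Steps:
q(Z, G) = 2*Z
z = 324 (z = ((-9 - 5) + 2*(-2))² = (-14 - 4)² = (-18)² = 324)
(y(-164) + 11596) + z = (-164 + 11596) + 324 = 11432 + 324 = 11756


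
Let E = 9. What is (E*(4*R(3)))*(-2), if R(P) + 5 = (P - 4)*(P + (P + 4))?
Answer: 1080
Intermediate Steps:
R(P) = -5 + (-4 + P)*(4 + 2*P) (R(P) = -5 + (P - 4)*(P + (P + 4)) = -5 + (-4 + P)*(P + (4 + P)) = -5 + (-4 + P)*(4 + 2*P))
(E*(4*R(3)))*(-2) = (9*(4*(-21 - 4*3 + 2*3²)))*(-2) = (9*(4*(-21 - 12 + 2*9)))*(-2) = (9*(4*(-21 - 12 + 18)))*(-2) = (9*(4*(-15)))*(-2) = (9*(-60))*(-2) = -540*(-2) = 1080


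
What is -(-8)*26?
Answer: 208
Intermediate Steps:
-(-8)*26 = -1*(-208) = 208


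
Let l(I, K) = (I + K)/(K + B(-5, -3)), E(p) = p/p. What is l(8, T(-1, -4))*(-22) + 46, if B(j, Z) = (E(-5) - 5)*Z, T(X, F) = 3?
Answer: 448/15 ≈ 29.867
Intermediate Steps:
E(p) = 1
B(j, Z) = -4*Z (B(j, Z) = (1 - 5)*Z = -4*Z)
l(I, K) = (I + K)/(12 + K) (l(I, K) = (I + K)/(K - 4*(-3)) = (I + K)/(K + 12) = (I + K)/(12 + K))
l(8, T(-1, -4))*(-22) + 46 = ((8 + 3)/(12 + 3))*(-22) + 46 = (11/15)*(-22) + 46 = -242/15 + 46 = 448/15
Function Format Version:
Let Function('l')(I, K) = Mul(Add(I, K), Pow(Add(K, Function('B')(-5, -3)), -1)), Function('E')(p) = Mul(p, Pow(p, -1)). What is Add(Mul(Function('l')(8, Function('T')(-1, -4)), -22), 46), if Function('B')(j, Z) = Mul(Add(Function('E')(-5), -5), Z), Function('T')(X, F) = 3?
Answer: Rational(448, 15) ≈ 29.867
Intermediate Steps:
Function('E')(p) = 1
Function('B')(j, Z) = Mul(-4, Z) (Function('B')(j, Z) = Mul(Add(1, -5), Z) = Mul(-4, Z))
Function('l')(I, K) = Mul(Pow(Add(12, K), -1), Add(I, K)) (Function('l')(I, K) = Mul(Add(I, K), Pow(Add(K, Mul(-4, -3)), -1)) = Mul(Add(I, K), Pow(Add(K, 12), -1)) = Mul(Add(I, K), Pow(Add(12, K), -1)) = Mul(Pow(Add(12, K), -1), Add(I, K)))
Add(Mul(Function('l')(8, Function('T')(-1, -4)), -22), 46) = Add(Mul(Mul(Pow(Add(12, 3), -1), Add(8, 3)), -22), 46) = Add(Mul(Mul(Pow(15, -1), 11), -22), 46) = Add(Mul(Mul(Rational(1, 15), 11), -22), 46) = Add(Mul(Rational(11, 15), -22), 46) = Add(Rational(-242, 15), 46) = Rational(448, 15)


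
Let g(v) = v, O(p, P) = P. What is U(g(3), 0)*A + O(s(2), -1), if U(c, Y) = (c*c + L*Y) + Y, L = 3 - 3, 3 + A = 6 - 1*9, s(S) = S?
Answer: -55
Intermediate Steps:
A = -6 (A = -3 + (6 - 1*9) = -3 + (6 - 9) = -3 - 3 = -6)
L = 0
U(c, Y) = Y + c² (U(c, Y) = (c*c + 0*Y) + Y = (c² + 0) + Y = c² + Y = Y + c²)
U(g(3), 0)*A + O(s(2), -1) = (0 + 3²)*(-6) - 1 = (0 + 9)*(-6) - 1 = 9*(-6) - 1 = -54 - 1 = -55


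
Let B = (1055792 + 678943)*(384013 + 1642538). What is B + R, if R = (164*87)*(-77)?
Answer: 3515527850349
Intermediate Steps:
B = 3515528948985 (B = 1734735*2026551 = 3515528948985)
R = -1098636 (R = 14268*(-77) = -1098636)
B + R = 3515528948985 - 1098636 = 3515527850349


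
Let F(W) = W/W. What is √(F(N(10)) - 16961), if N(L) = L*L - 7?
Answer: 8*I*√265 ≈ 130.23*I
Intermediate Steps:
N(L) = -7 + L² (N(L) = L² - 7 = -7 + L²)
F(W) = 1
√(F(N(10)) - 16961) = √(1 - 16961) = √(-16960) = 8*I*√265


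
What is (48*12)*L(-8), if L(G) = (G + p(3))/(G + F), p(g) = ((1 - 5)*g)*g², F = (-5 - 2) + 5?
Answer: 33408/5 ≈ 6681.6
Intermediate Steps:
F = -2 (F = -7 + 5 = -2)
p(g) = -4*g³ (p(g) = (-4*g)*g² = -4*g³)
L(G) = (-108 + G)/(-2 + G) (L(G) = (G - 4*3³)/(G - 2) = (G - 4*27)/(-2 + G) = (G - 108)/(-2 + G) = (-108 + G)/(-2 + G))
(48*12)*L(-8) = (48*12)*((-108 - 8)/(-2 - 8)) = 576*(-116/(-10)) = 576*(-⅒*(-116)) = 576*(58/5) = 33408/5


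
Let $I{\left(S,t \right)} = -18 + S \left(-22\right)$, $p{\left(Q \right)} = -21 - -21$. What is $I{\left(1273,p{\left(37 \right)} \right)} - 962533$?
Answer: $-990557$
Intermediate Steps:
$p{\left(Q \right)} = 0$ ($p{\left(Q \right)} = -21 + 21 = 0$)
$I{\left(S,t \right)} = -18 - 22 S$
$I{\left(1273,p{\left(37 \right)} \right)} - 962533 = \left(-18 - 28006\right) - 962533 = -28024 - 962533 = -990557$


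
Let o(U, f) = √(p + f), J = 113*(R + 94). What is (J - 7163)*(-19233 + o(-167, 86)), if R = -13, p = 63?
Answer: -38273670 + 1990*√149 ≈ -3.8249e+7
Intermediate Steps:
J = 9153 (J = 113*(-13 + 94) = 113*81 = 9153)
o(U, f) = √(63 + f)
(J - 7163)*(-19233 + o(-167, 86)) = (9153 - 7163)*(-19233 + √(63 + 86)) = 1990*(-19233 + √149) = -38273670 + 1990*√149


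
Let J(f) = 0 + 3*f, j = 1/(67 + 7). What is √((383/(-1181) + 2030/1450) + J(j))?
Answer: √213137798110/436970 ≈ 1.0565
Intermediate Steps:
j = 1/74 ≈ 0.013514
J(f) = 3*f
√((383/(-1181) + 2030/1450) + J(j)) = √((383/(-1181) + 2030/1450) + 3*(1/74)) = √((383*(-1/1181) + 2030*(1/1450)) + 3/74) = √((-383/1181 + 7/5) + 3/74) = √(6352/5905 + 3/74) = √(487763/436970) = √213137798110/436970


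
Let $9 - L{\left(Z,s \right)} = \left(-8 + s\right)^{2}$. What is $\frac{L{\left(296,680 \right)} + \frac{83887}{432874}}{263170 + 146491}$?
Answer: $- \frac{195474992663}{177331595714} \approx -1.1023$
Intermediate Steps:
$L{\left(Z,s \right)} = 9 - \left(-8 + s\right)^{2}$
$\frac{L{\left(296,680 \right)} + \frac{83887}{432874}}{263170 + 146491} = \frac{\left(9 - \left(-8 + 680\right)^{2}\right) + \frac{83887}{432874}}{263170 + 146491} = \frac{\left(9 - 672^{2}\right) + 83887 \cdot \frac{1}{432874}}{409661} = \left(\left(9 - 451584\right) + \frac{83887}{432874}\right) \frac{1}{409661} = \left(-451575 + \frac{83887}{432874}\right) \frac{1}{409661} = \left(- \frac{195474992663}{432874}\right) \frac{1}{409661} = - \frac{195474992663}{177331595714}$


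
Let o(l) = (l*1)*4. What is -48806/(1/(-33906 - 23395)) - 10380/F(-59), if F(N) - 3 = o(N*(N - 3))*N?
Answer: 482858195856218/172657 ≈ 2.7966e+9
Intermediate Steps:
o(l) = 4*l (o(l) = l*4 = 4*l)
F(N) = 3 + 4*N²*(-3 + N) (F(N) = 3 + (4*(N*(N - 3)))*N = 3 + (4*(N*(-3 + N)))*N = 3 + (4*N*(-3 + N))*N = 3 + 4*N²*(-3 + N))
-48806/(1/(-33906 - 23395)) - 10380/F(-59) = -48806/(1/(-33906 - 23395)) - 10380/(3 + 4*(-59)²*(-3 - 59)) = -48806/(1/(-57301)) - 10380/(3 + 4*3481*(-62)) = -48806/(-1/57301) - 10380/(3 - 863288) = -48806*(-57301) - 10380/(-863285) = 2796632606 - 10380*(-1/863285) = 2796632606 + 2076/172657 = 482858195856218/172657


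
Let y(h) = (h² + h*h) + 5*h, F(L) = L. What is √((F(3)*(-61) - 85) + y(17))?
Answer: √395 ≈ 19.875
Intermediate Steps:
y(h) = 2*h² + 5*h (y(h) = (h² + h²) + 5*h = 2*h² + 5*h)
√((F(3)*(-61) - 85) + y(17)) = √((3*(-61) - 85) + 17*(5 + 2*17)) = √((-183 - 85) + 17*(5 + 34)) = √(-268 + 17*39) = √(-268 + 663) = √395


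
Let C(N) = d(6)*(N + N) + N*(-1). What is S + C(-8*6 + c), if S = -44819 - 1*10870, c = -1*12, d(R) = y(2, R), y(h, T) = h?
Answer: -55869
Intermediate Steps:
d(R) = 2
c = -12
S = -55689 (S = -44819 - 10870 = -55689)
C(N) = 3*N (C(N) = 2*(N + N) + N*(-1) = 2*(2*N) - N = 4*N - N = 3*N)
S + C(-8*6 + c) = -55689 + 3*(-8*6 - 12) = -55689 + 3*(-48 - 12) = -55689 + 3*(-60) = -55689 - 180 = -55869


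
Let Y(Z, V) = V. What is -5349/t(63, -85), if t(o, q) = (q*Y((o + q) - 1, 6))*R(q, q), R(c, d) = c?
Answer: -1783/14450 ≈ -0.12339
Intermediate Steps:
t(o, q) = 6*q² (t(o, q) = (q*6)*q = (6*q)*q = 6*q²)
-5349/t(63, -85) = -5349/(6*(-85)²) = -5349/(6*7225) = -5349/43350 = -5349*1/43350 = -1783/14450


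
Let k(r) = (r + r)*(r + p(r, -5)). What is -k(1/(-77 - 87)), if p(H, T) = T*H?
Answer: 1/3362 ≈ 0.00029744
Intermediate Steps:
p(H, T) = H*T
k(r) = -8*r**2 (k(r) = (r + r)*(r + r*(-5)) = (2*r)*(r - 5*r) = (2*r)*(-4*r) = -8*r**2)
-k(1/(-77 - 87)) = -(-8)*(1/(-77 - 87))**2 = -(-8)*(1/(-164))**2 = -(-8)*(-1/164)**2 = -(-8)/26896 = -1*(-1/3362) = 1/3362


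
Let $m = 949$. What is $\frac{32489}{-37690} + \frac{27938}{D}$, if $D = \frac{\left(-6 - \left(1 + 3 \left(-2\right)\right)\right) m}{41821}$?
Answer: $- \frac{3387449390437}{2751370} \approx -1.2312 \cdot 10^{6}$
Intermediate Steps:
$D = - \frac{73}{3217}$ ($D = \frac{\left(-6 - \left(1 + 3 \left(-2\right)\right)\right) 949}{41821} = \left(-6 - \left(1 - 6\right)\right) 949 \cdot \frac{1}{41821} = \left(-6 - -5\right) 949 \cdot \frac{1}{41821} = \left(-6 + 5\right) 949 \cdot \frac{1}{41821} = \left(-1\right) 949 \cdot \frac{1}{41821} = \left(-949\right) \frac{1}{41821} = - \frac{73}{3217} \approx -0.022692$)
$\frac{32489}{-37690} + \frac{27938}{D} = \frac{32489}{-37690} + \frac{27938}{- \frac{73}{3217}} = 32489 \left(- \frac{1}{37690}\right) + 27938 \left(- \frac{3217}{73}\right) = - \frac{32489}{37690} - \frac{89876546}{73} = - \frac{3387449390437}{2751370}$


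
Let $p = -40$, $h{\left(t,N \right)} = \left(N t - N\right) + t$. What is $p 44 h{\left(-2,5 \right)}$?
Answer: $29920$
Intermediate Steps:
$h{\left(t,N \right)} = t - N + N t$ ($h{\left(t,N \right)} = \left(- N + N t\right) + t = t - N + N t$)
$p 44 h{\left(-2,5 \right)} = \left(-40\right) 44 \left(-2 - 5 + 5 \left(-2\right)\right) = - 1760 \left(-2 - 5 - 10\right) = \left(-1760\right) \left(-17\right) = 29920$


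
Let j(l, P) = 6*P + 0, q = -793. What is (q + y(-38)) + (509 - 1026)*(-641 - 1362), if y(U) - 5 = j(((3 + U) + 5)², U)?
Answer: 1034535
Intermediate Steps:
j(l, P) = 6*P
y(U) = 5 + 6*U
(q + y(-38)) + (509 - 1026)*(-641 - 1362) = (-793 + (5 + 6*(-38))) + (509 - 1026)*(-641 - 1362) = (-793 + (5 - 228)) - 517*(-2003) = (-793 - 223) + 1035551 = -1016 + 1035551 = 1034535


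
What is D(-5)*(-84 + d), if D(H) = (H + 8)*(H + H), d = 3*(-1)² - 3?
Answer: 2520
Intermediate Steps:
d = 0 (d = 3*1 - 3 = 3 - 3 = 0)
D(H) = 2*H*(8 + H) (D(H) = (8 + H)*(2*H) = 2*H*(8 + H))
D(-5)*(-84 + d) = (2*(-5)*(8 - 5))*(-84 + 0) = (2*(-5)*3)*(-84) = -30*(-84) = 2520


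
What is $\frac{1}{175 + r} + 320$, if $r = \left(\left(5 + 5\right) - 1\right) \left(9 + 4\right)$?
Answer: $\frac{93441}{292} \approx 320.0$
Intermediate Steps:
$r = 117$ ($r = \left(10 - 1\right) 13 = 9 \cdot 13 = 117$)
$\frac{1}{175 + r} + 320 = \frac{1}{175 + 117} + 320 = \frac{1}{292} + 320 = \frac{93441}{292}$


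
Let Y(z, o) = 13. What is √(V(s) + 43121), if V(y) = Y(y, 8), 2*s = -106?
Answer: √43134 ≈ 207.69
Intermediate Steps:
s = -53 (s = (½)*(-106) = -53)
V(y) = 13
√(V(s) + 43121) = √(13 + 43121) = √43134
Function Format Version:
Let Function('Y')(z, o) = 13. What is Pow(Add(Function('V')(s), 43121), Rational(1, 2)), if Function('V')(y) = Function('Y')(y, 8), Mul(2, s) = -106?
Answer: Pow(43134, Rational(1, 2)) ≈ 207.69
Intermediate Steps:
s = -53 (s = Mul(Rational(1, 2), -106) = -53)
Function('V')(y) = 13
Pow(Add(Function('V')(s), 43121), Rational(1, 2)) = Pow(Add(13, 43121), Rational(1, 2)) = Pow(43134, Rational(1, 2))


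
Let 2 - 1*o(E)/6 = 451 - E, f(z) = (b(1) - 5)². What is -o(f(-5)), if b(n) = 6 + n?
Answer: 2670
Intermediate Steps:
f(z) = 4 (f(z) = ((6 + 1) - 5)² = (7 - 5)² = 2² = 4)
o(E) = -2694 + 6*E (o(E) = 12 - 6*(451 - E) = 12 + (-2706 + 6*E) = -2694 + 6*E)
-o(f(-5)) = -(-2694 + 6*4) = -(-2694 + 24) = -1*(-2670) = 2670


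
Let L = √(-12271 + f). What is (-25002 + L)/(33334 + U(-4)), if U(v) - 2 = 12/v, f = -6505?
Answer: -8334/11111 + 2*I*√4694/33333 ≈ -0.75007 + 0.0041108*I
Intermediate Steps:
U(v) = 2 + 12/v
L = 2*I*√4694 (L = √(-12271 - 6505) = √(-18776) = 2*I*√4694 ≈ 137.03*I)
(-25002 + L)/(33334 + U(-4)) = (-25002 + 2*I*√4694)/(33334 + (2 + 12/(-4))) = (-25002 + 2*I*√4694)/(33334 + (2 + 12*(-¼))) = (-25002 + 2*I*√4694)/(33334 + (2 - 3)) = (-25002 + 2*I*√4694)/(33334 - 1) = (-25002 + 2*I*√4694)/33333 = (-25002 + 2*I*√4694)*(1/33333) = -8334/11111 + 2*I*√4694/33333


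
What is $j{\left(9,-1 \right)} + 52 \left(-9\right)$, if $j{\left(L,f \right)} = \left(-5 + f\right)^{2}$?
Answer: $-432$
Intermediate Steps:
$j{\left(9,-1 \right)} + 52 \left(-9\right) = \left(-5 - 1\right)^{2} + 52 \left(-9\right) = \left(-6\right)^{2} - 468 = 36 - 468 = -432$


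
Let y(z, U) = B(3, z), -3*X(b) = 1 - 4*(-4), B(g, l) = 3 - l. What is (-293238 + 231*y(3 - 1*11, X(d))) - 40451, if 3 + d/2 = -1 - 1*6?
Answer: -331148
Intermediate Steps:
d = -20 (d = -6 + 2*(-1 - 1*6) = -6 + 2*(-1 - 6) = -6 + 2*(-7) = -6 - 14 = -20)
X(b) = -17/3 (X(b) = -(1 - 4*(-4))/3 = -(1 + 16)/3 = -1/3*17 = -17/3)
y(z, U) = 3 - z
(-293238 + 231*y(3 - 1*11, X(d))) - 40451 = (-293238 + 231*(3 - (3 - 1*11))) - 40451 = (-293238 + 231*(3 - (3 - 11))) - 40451 = (-293238 + 231*(3 - 1*(-8))) - 40451 = (-293238 + 231*(3 + 8)) - 40451 = (-293238 + 231*11) - 40451 = (-293238 + 2541) - 40451 = -290697 - 40451 = -331148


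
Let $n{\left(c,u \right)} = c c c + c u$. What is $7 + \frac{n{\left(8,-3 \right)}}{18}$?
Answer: $\frac{307}{9} \approx 34.111$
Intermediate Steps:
$n{\left(c,u \right)} = c^{3} + c u$ ($n{\left(c,u \right)} = c^{2} c + c u = c^{3} + c u$)
$7 + \frac{n{\left(8,-3 \right)}}{18} = 7 + \frac{8 \left(-3 + 8^{2}\right)}{18} = 7 + 8 \left(-3 + 64\right) \frac{1}{18} = 7 + 8 \cdot 61 \cdot \frac{1}{18} = 7 + 488 \cdot \frac{1}{18} = 7 + \frac{244}{9} = \frac{307}{9}$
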